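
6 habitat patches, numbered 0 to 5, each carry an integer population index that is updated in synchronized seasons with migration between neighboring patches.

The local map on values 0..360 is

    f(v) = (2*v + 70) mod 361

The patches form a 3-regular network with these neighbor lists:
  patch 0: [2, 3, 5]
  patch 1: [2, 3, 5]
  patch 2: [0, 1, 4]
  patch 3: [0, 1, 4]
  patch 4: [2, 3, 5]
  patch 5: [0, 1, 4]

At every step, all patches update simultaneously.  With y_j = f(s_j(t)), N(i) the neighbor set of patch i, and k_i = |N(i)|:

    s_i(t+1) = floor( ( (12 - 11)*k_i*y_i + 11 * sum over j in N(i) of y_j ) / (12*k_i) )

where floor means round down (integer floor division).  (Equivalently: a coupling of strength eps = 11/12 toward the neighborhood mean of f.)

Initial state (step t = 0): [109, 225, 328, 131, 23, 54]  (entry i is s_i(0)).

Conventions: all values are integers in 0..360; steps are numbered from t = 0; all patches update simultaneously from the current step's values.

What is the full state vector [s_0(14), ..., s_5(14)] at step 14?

Simulating step by step:
t=0: [109, 225, 328, 131, 23, 54]
t=1: [181, 170, 172, 199, 166, 186]
t=2: [79, 77, 53, 58, 77, 55]
t=3: [184, 184, 221, 222, 184, 221]
t=4: [145, 145, 83, 83, 145, 83]
t=5: [246, 246, 349, 349, 246, 349]
t=6: [58, 58, 188, 188, 58, 188]
t=7: [93, 93, 177, 177, 93, 177]
t=8: [79, 79, 239, 239, 79, 239]
t=9: [190, 190, 224, 224, 190, 224]
t=10: [151, 151, 94, 94, 151, 94]
t=11: [237, 237, 31, 31, 237, 31]
t=12: [136, 136, 178, 178, 136, 178]
t=13: [88, 88, 318, 318, 88, 318]
t=14: [336, 336, 254, 254, 336, 254]

Answer: [336, 336, 254, 254, 336, 254]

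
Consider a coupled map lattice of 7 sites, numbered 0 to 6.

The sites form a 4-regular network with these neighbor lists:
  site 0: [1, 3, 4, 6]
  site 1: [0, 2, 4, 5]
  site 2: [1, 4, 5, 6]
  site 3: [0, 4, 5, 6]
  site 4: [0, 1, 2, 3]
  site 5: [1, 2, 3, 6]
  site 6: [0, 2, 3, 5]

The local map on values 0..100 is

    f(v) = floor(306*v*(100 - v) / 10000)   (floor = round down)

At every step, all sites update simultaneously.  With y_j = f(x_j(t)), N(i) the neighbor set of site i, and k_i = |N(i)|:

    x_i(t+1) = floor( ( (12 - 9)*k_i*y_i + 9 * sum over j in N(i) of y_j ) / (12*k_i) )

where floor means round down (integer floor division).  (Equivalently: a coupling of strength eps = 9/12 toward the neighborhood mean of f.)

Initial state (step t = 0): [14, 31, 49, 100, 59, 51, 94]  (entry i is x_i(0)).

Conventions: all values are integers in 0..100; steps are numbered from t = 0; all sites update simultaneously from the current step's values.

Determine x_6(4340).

Simulating step by step:
t=0: [14, 31, 49, 100, 59, 51, 94]
t=1: [38, 65, 62, 38, 51, 48, 39]
t=2: [72, 72, 72, 73, 72, 72, 72]
t=3: [60, 61, 61, 60, 60, 60, 60]
t=4: [72, 72, 72, 73, 72, 72, 72]

Answer: x_6(4340) = 72
Key observation: The state at step 2, [72, 72, 72, 73, 72, 72, 72], reappears at step 4: the system is in a cycle of period 2 from step 2 on.  Therefore the state at step 4340 equals the state at step 2 + ((4340 - 2) mod 2) = 2, which is [72, 72, 72, 73, 72, 72, 72].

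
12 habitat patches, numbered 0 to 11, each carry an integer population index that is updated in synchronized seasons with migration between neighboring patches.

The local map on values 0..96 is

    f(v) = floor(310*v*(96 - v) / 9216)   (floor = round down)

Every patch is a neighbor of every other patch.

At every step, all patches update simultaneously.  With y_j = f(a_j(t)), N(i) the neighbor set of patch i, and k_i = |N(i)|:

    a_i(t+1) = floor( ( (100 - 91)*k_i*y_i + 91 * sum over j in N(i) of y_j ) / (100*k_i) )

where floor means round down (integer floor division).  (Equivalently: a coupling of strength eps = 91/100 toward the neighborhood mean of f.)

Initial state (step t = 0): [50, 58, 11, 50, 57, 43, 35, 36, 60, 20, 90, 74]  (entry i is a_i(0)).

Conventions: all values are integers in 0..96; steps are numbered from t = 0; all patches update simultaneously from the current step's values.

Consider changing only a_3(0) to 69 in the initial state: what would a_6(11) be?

Answer: a_6(11) = 49
Key observation: This trace re-runs the system from the modified initial state.

Derivation:
t=0: [50, 58, 11, 69, 57, 43, 35, 36, 60, 20, 90, 74]
t=1: [61, 61, 60, 61, 61, 61, 61, 61, 61, 60, 60, 60]
t=2: [71, 71, 71, 71, 71, 71, 71, 71, 71, 71, 71, 71]
t=3: [59, 59, 59, 59, 59, 59, 59, 59, 59, 59, 59, 59]
t=4: [73, 73, 73, 73, 73, 73, 73, 73, 73, 73, 73, 73]
t=5: [56, 56, 56, 56, 56, 56, 56, 56, 56, 56, 56, 56]
t=6: [75, 75, 75, 75, 75, 75, 75, 75, 75, 75, 75, 75]
t=7: [52, 52, 52, 52, 52, 52, 52, 52, 52, 52, 52, 52]
t=8: [76, 76, 76, 76, 76, 76, 76, 76, 76, 76, 76, 76]
t=9: [51, 51, 51, 51, 51, 51, 51, 51, 51, 51, 51, 51]
t=10: [77, 77, 77, 77, 77, 77, 77, 77, 77, 77, 77, 77]
t=11: [49, 49, 49, 49, 49, 49, 49, 49, 49, 49, 49, 49]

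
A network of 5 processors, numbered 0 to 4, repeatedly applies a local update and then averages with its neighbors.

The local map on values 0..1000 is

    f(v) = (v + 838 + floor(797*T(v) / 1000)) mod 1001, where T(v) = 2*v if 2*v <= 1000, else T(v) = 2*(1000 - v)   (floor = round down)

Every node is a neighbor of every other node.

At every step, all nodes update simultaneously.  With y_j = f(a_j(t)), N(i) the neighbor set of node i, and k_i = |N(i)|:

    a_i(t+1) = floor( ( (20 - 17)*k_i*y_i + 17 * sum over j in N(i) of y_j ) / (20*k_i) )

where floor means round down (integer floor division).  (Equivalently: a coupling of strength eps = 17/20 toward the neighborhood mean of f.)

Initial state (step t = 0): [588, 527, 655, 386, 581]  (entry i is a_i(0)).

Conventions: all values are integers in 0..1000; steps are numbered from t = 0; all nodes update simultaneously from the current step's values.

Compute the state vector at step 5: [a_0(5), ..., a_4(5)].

Simulating step by step:
t=0: [588, 527, 655, 386, 581]
t=1: [241, 238, 243, 193, 240]
t=2: [434, 434, 433, 441, 434]
t=3: [965, 965, 965, 964, 965]
t=4: [857, 857, 857, 857, 857]
t=5: [921, 921, 921, 921, 921]

Answer: [921, 921, 921, 921, 921]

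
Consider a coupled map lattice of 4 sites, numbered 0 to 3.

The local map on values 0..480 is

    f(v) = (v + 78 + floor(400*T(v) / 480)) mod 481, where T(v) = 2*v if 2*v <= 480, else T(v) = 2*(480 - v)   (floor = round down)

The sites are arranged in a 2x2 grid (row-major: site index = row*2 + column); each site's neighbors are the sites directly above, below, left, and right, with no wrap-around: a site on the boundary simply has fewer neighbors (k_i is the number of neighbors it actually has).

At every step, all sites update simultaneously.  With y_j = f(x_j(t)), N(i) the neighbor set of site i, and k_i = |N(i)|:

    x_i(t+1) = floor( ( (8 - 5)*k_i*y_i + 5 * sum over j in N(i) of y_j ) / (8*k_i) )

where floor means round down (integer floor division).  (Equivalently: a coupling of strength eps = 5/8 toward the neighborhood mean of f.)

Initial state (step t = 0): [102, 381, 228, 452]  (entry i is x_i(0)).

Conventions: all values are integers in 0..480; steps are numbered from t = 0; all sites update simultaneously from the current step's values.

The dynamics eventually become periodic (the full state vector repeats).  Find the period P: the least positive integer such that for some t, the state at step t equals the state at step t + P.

Simulating step by step:
t=0: [102, 381, 228, 452]
t=1: [240, 192, 215, 144]
t=2: [176, 259, 282, 260]
t=3: [160, 174, 168, 218]
t=4: [41, 85, 79, 99]
t=5: [255, 279, 273, 313]
t=6: [218, 208, 210, 203]
t=7: [163, 155, 157, 148]
t=8: [19, 160, 162, 184]
t=9: [64, 75, 78, 48]
t=10: [269, 246, 249, 253]
t=11: [226, 226, 225, 230]
t=12: [198, 202, 201, 202]
t=13: [130, 131, 131, 134]
t=14: [425, 428, 428, 430]
t=15: [111, 111, 111, 110]
t=16: [374, 373, 373, 372]
t=17: [147, 148, 148, 148]
t=18: [471, 471, 471, 472]
t=19: [83, 82, 82, 82]
t=20: [297, 296, 296, 296]
t=21: [199, 199, 199, 199]
t=22: [127, 127, 127, 127]
t=23: [416, 416, 416, 416]
t=24: [119, 119, 119, 119]
t=25: [395, 395, 395, 395]
t=26: [133, 133, 133, 133]
t=27: [432, 432, 432, 432]
t=28: [109, 109, 109, 109]
t=29: [368, 368, 368, 368]
t=30: [151, 151, 151, 151]
t=31: [480, 480, 480, 480]
t=32: [77, 77, 77, 77]
t=33: [283, 283, 283, 283]
t=34: [208, 208, 208, 208]
t=35: [151, 151, 151, 151]

Answer: 5
Key observation: The state at step 30, [151, 151, 151, 151], reappears at step 35 — and no state repeats earlier — so the cycle the system enters has period 5.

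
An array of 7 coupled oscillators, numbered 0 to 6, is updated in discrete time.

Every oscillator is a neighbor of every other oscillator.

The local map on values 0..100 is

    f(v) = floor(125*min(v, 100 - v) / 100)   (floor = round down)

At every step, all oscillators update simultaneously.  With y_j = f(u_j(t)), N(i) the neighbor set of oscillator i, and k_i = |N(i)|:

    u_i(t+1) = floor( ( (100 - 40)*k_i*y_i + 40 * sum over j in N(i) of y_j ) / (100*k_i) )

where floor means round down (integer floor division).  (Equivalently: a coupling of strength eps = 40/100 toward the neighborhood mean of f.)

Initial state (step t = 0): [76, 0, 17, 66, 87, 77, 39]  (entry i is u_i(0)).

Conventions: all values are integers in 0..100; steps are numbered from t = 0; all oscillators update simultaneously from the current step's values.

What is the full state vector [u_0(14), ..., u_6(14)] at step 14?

Answer: [47, 47, 47, 47, 47, 47, 47]

Derivation:
t=0: [76, 0, 17, 66, 87, 77, 39]
t=1: [28, 12, 23, 34, 20, 27, 37]
t=2: [33, 22, 29, 37, 28, 32, 39]
t=3: [40, 32, 37, 42, 36, 39, 43]
t=4: [48, 43, 46, 50, 46, 47, 50]
t=5: [59, 55, 57, 60, 57, 58, 60]
t=6: [51, 54, 52, 51, 52, 52, 51]
t=7: [60, 58, 60, 60, 60, 60, 60]
t=8: [50, 51, 50, 50, 50, 50, 50]
t=9: [61, 61, 61, 61, 61, 61, 61]
t=10: [48, 48, 48, 48, 48, 48, 48]
t=11: [60, 60, 60, 60, 60, 60, 60]
t=12: [50, 50, 50, 50, 50, 50, 50]
t=13: [62, 62, 62, 62, 62, 62, 62]
t=14: [47, 47, 47, 47, 47, 47, 47]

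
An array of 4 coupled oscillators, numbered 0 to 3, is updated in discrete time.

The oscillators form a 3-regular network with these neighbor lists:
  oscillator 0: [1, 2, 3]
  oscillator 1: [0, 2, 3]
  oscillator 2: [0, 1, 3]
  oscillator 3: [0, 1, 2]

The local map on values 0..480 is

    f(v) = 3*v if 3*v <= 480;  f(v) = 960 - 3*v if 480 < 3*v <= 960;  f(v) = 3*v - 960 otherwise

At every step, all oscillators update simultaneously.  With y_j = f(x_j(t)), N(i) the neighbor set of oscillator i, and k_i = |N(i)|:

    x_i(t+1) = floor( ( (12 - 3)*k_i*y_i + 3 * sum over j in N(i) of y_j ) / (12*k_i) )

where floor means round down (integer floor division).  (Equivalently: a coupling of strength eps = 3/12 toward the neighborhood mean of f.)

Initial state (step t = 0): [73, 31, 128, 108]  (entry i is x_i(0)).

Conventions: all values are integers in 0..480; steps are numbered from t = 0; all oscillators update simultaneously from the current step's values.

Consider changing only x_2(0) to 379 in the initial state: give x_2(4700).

Simulating step by step:
t=0: [73, 31, 379, 108]
t=1: [213, 129, 185, 283]
t=2: [316, 360, 372, 176]
t=3: [68, 140, 164, 348]
t=4: [234, 378, 410, 154]
t=5: [269, 213, 277, 405]
t=6: [173, 285, 157, 241]
t=7: [398, 174, 418, 262]
t=8: [251, 387, 291, 211]
t=9: [206, 202, 126, 286]
t=10: [326, 334, 350, 166]
t=11: [63, 79, 111, 359]
t=12: [199, 231, 295, 151]
t=13: [338, 274, 146, 398]
t=14: [108, 164, 364, 228]
t=15: [316, 412, 188, 284]
t=16: [74, 250, 330, 138]
t=17: [221, 213, 93, 349]
t=18: [280, 296, 268, 140]
t=19: [144, 112, 168, 344]
t=20: [396, 332, 412, 156]
t=21: [236, 108, 268, 396]
t=22: [248, 296, 184, 232]
t=23: [224, 128, 352, 256]
t=24: [272, 336, 144, 208]
t=25: [176, 112, 368, 304]
t=26: [368, 304, 176, 112]
t=27: [176, 112, 368, 304]

Answer: x_2(4700) = 176
Key observation: The state at step 25, [176, 112, 368, 304], reappears at step 27: the system is in a cycle of period 2 from step 25 on.  Therefore the state at step 4700 equals the state at step 25 + ((4700 - 25) mod 2) = 26, which is [368, 304, 176, 112].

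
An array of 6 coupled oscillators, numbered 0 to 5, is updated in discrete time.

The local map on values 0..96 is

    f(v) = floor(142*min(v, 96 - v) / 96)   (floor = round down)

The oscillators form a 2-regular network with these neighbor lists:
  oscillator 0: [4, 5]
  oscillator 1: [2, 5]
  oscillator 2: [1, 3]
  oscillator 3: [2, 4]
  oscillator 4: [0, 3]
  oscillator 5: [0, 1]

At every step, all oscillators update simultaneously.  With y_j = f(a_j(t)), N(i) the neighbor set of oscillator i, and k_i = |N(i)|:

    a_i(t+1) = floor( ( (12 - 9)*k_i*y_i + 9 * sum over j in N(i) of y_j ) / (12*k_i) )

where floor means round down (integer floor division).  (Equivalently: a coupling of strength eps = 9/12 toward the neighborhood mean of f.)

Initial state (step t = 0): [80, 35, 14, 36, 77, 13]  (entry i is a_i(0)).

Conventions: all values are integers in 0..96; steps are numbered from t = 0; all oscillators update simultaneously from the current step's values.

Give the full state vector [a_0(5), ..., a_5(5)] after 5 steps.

Simulating step by step:
t=0: [80, 35, 14, 36, 77, 13]
t=1: [23, 27, 44, 31, 35, 32]
t=2: [45, 51, 47, 54, 42, 39]
t=3: [61, 63, 65, 64, 63, 63]
t=4: [48, 46, 46, 46, 48, 49]
t=5: [70, 68, 68, 69, 69, 69]

Answer: [70, 68, 68, 69, 69, 69]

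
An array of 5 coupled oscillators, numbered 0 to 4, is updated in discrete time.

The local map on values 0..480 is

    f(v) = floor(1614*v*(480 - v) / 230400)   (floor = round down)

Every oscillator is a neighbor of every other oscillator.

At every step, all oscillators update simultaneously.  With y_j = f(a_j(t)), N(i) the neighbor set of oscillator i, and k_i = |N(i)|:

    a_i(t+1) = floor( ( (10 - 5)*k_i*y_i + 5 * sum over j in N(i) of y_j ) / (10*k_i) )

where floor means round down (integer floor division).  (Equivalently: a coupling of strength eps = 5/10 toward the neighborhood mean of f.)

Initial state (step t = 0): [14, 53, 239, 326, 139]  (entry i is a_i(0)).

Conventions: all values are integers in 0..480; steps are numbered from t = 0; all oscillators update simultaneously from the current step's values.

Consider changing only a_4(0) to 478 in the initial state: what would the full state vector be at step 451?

Simulating step by step:
t=0: [14, 53, 239, 326, 478]
t=1: [137, 179, 271, 252, 122]
t=2: [349, 367, 374, 376, 340]
t=3: [306, 295, 290, 289, 311]
t=4: [376, 379, 381, 381, 374]
t=5: [270, 268, 267, 267, 272]
t=6: [397, 397, 397, 397, 396]
t=7: [230, 230, 230, 230, 231]
t=8: [402, 402, 402, 402, 402]
t=9: [219, 219, 219, 219, 219]
t=10: [400, 400, 400, 400, 400]
t=11: [224, 224, 224, 224, 224]
t=12: [401, 401, 401, 401, 401]
t=13: [221, 221, 221, 221, 221]
t=14: [400, 400, 400, 400, 400]

Answer: [224, 224, 224, 224, 224]
Key observation: The state at step 10, [400, 400, 400, 400, 400], reappears at step 14: the system is in a cycle of period 4 from step 10 on.  Therefore the state at step 451 equals the state at step 10 + ((451 - 10) mod 4) = 11, which is [224, 224, 224, 224, 224].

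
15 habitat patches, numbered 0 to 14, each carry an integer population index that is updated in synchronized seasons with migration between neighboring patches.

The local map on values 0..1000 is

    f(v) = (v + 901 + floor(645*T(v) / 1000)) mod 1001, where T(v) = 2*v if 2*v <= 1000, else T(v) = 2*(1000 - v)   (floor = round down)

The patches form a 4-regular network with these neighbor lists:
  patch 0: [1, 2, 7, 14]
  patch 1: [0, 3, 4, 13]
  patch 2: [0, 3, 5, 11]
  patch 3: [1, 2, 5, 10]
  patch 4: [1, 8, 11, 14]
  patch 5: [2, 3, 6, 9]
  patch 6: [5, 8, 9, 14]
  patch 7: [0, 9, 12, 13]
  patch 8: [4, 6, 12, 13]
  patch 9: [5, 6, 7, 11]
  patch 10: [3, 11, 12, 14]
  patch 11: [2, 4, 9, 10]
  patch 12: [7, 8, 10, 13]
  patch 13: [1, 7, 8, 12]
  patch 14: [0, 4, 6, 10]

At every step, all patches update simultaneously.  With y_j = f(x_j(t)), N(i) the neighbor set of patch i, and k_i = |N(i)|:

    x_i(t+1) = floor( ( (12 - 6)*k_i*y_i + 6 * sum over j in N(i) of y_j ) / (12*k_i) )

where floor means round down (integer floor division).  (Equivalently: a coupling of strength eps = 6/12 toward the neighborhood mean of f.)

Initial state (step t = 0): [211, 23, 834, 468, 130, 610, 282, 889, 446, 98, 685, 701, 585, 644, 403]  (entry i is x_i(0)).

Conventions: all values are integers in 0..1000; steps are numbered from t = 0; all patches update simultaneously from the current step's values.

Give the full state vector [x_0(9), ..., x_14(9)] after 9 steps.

Answer: [924, 815, 921, 923, 815, 922, 814, 706, 245, 924, 813, 923, 247, 247, 924]

Derivation:
t=0: [211, 23, 834, 468, 130, 610, 282, 889, 446, 98, 685, 701, 585, 644, 403]
t=1: [648, 670, 768, 848, 558, 329, 507, 532, 555, 371, 845, 775, 365, 354, 675]
t=2: [374, 707, 803, 916, 386, 664, 323, 291, 203, 586, 926, 818, 582, 579, 623]
t=3: [692, 802, 932, 944, 680, 815, 493, 385, 364, 403, 698, 811, 244, 252, 391]
t=4: [926, 900, 936, 935, 925, 812, 426, 733, 610, 750, 883, 942, 601, 604, 771]
t=5: [934, 811, 922, 925, 813, 937, 800, 728, 233, 951, 818, 926, 248, 248, 939]
t=6: [930, 884, 920, 928, 880, 923, 876, 834, 572, 928, 879, 928, 587, 587, 931]
t=7: [925, 815, 921, 924, 816, 923, 815, 708, 249, 925, 814, 924, 249, 249, 925]
t=8: [933, 884, 921, 929, 884, 925, 880, 839, 590, 933, 880, 929, 594, 594, 933]
t=9: [924, 815, 921, 923, 815, 922, 814, 706, 245, 924, 813, 923, 247, 247, 924]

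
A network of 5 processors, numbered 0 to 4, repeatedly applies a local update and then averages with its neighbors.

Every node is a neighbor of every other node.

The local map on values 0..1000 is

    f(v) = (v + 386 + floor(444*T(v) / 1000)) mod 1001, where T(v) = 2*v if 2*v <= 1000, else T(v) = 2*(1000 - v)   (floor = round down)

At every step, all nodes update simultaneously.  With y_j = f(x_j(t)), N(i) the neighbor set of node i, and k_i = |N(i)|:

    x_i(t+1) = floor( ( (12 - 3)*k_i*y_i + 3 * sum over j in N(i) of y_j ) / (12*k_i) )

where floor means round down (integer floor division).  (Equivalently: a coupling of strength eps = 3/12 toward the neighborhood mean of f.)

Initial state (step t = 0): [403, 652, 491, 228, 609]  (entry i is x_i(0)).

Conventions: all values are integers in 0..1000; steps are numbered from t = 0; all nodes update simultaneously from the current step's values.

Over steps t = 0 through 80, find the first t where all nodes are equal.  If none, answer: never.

Simulating step by step:
t=0: [403, 652, 491, 228, 609]  (not all equal)
t=1: [222, 360, 337, 683, 356]  (not all equal)
t=2: [634, 125, 95, 320, 120]  (not all equal)
t=3: [432, 623, 584, 876, 616]  (not all equal)
t=4: [237, 334, 331, 354, 333]  (not all equal)
t=5: [630, 68, 63, 94, 66]  (not all equal)
t=6: [387, 505, 498, 539, 502]  (not all equal)
t=7: [168, 315, 312, 318, 315]  (not all equal)
t=8: [772, 962, 959, 966, 962]  (not all equal)
t=9: [364, 378, 378, 379, 378]  (not all equal)
t=10: [78, 96, 96, 97, 96]  (not all equal)
t=11: [541, 565, 565, 566, 565]  (not all equal)
t=12: [333, 335, 335, 335, 335]  (not all equal)
t=13: [14, 16, 16, 16, 16]  (not all equal)
t=14: [413, 415, 415, 415, 415]  (not all equal)
t=15: [165, 167, 167, 167, 167]  (not all equal)
t=16: [698, 700, 700, 700, 700]  (not all equal)
t=17: [351, 351, 351, 351, 351]  (all equal)

Answer: 17
Key observation: Synchronization is absorbing here: once all nodes are equal they stay equal, and step 17 is the first all-equal step.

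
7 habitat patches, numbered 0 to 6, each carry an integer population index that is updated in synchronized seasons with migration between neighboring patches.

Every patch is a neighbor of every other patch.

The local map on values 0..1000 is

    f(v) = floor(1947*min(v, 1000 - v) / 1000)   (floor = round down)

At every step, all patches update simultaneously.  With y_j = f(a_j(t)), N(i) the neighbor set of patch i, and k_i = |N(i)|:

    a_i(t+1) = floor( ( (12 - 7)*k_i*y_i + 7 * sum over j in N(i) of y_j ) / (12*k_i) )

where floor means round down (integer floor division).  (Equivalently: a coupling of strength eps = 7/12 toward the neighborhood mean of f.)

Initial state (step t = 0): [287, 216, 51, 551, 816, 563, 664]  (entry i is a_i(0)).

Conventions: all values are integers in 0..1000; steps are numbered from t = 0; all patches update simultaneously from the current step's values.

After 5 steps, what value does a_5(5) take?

Simulating step by step:
t=0: [287, 216, 51, 551, 816, 563, 664]
t=1: [548, 504, 402, 649, 485, 642, 579]
t=2: [842, 869, 810, 779, 862, 783, 822]
t=3: [331, 314, 350, 370, 318, 367, 343]
t=4: [658, 647, 670, 682, 650, 680, 665]
t=5: [656, 663, 649, 641, 661, 643, 652]

Answer: a_5(5) = 643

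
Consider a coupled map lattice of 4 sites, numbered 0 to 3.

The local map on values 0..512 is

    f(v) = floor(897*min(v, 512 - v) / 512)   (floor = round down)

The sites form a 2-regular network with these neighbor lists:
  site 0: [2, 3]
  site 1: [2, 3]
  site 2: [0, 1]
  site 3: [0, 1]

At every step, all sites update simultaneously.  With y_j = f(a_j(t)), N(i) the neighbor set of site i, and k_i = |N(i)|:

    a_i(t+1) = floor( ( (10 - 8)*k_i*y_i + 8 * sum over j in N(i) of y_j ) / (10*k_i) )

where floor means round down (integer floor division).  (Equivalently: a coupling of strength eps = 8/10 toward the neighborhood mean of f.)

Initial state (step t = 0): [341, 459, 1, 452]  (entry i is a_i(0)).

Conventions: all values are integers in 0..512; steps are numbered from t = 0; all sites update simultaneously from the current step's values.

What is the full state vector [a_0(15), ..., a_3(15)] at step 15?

Simulating step by step:
t=0: [341, 459, 1, 452]
t=1: [102, 60, 156, 177]
t=2: [268, 254, 167, 175]
t=3: [324, 328, 406, 409]
t=4: [211, 210, 297, 296]
t=5: [375, 375, 369, 370]
t=6: [247, 247, 242, 241]
t=7: [424, 424, 430, 430]
t=8: [145, 145, 151, 151]
t=9: [262, 262, 256, 256]
t=10: [445, 445, 439, 439]
t=11: [125, 125, 119, 119]
t=12: [210, 210, 216, 216]
t=13: [375, 375, 369, 369]
t=14: [248, 248, 242, 242]
t=15: [425, 425, 431, 431]

Answer: [425, 425, 431, 431]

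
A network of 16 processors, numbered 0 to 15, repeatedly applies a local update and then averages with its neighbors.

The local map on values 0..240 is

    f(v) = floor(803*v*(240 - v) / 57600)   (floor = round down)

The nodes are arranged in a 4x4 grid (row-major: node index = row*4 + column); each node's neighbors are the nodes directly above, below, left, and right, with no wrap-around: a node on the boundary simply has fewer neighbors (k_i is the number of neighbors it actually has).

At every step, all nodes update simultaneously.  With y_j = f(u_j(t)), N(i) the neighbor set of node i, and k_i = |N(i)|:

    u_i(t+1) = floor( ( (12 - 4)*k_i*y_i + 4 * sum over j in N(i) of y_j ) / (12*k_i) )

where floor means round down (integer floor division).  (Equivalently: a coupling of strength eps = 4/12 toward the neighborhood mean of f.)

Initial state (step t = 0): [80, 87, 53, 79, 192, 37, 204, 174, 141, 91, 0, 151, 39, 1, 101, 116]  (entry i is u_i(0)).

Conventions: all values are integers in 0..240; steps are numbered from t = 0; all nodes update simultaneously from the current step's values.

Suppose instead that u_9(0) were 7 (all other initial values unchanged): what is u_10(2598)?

Answer: u_10(2598) = 133
Key observation: The state at step 27, [115, 114, 114, 116, 134, 131, 132, 137, 188, 191, 192, 189, 199, 199, 199, 199], reappears at step 29: the system is in a cycle of period 2 from step 27 on.  Therefore the state at step 2598 equals the state at step 27 + ((2598 - 27) mod 2) = 28, which is [199, 199, 199, 199, 191, 193, 192, 189, 139, 134, 133, 137, 116, 114, 114, 116].

Derivation:
t=0: [80, 87, 53, 79, 192, 37, 204, 174, 141, 7, 0, 151, 39, 1, 101, 116]
t=1: [170, 170, 143, 167, 138, 105, 101, 158, 158, 39, 42, 164, 105, 38, 152, 197]
t=2: [170, 171, 187, 174, 190, 186, 187, 179, 175, 122, 131, 161, 179, 126, 161, 138]
t=3: [159, 158, 143, 155, 139, 146, 144, 154, 159, 191, 190, 178, 161, 192, 184, 189]
t=4: [181, 182, 190, 184, 191, 185, 186, 181, 175, 139, 139, 152, 169, 135, 139, 138]
t=5: [144, 144, 135, 142, 136, 145, 144, 150, 160, 187, 189, 183, 170, 193, 195, 194]
t=6: [192, 192, 195, 193, 193, 187, 187, 184, 174, 144, 139, 146, 160, 131, 124, 127]
t=7: [127, 128, 124, 128, 131, 140, 141, 145, 161, 185, 190, 187, 178, 196, 199, 198]
t=8: [199, 198, 199, 198, 196, 191, 189, 187, 172, 146, 136, 140, 151, 125, 116, 118]
t=9: [114, 116, 115, 118, 125, 133, 137, 141, 164, 184, 191, 189, 185, 197, 199, 199]
t=10: [200, 199, 199, 199, 196, 193, 190, 188, 169, 146, 135, 137, 142, 122, 115, 116]
t=11: [112, 114, 115, 116, 124, 130, 135, 139, 167, 184, 191, 189, 190, 198, 199, 199]
t=12: [199, 199, 199, 199, 196, 194, 191, 189, 165, 146, 135, 138, 135, 119, 115, 116]
t=13: [114, 114, 114, 116, 125, 128, 134, 138, 171, 185, 191, 189, 193, 198, 199, 199]
t=14: [200, 199, 199, 199, 195, 194, 192, 189, 161, 144, 135, 138, 130, 118, 115, 116]
t=15: [113, 114, 114, 116, 127, 128, 132, 137, 175, 186, 191, 189, 195, 199, 199, 199]
t=16: [200, 199, 199, 199, 195, 194, 192, 189, 156, 143, 135, 138, 126, 117, 114, 116]
t=17: [113, 114, 114, 116, 127, 129, 132, 137, 178, 187, 191, 189, 197, 199, 199, 199]
t=18: [200, 199, 199, 199, 194, 194, 192, 189, 152, 141, 135, 138, 123, 116, 114, 116]
t=19: [113, 114, 114, 116, 129, 129, 132, 137, 181, 188, 191, 189, 197, 199, 199, 199]
t=20: [199, 199, 199, 199, 193, 193, 192, 189, 149, 139, 135, 138, 122, 116, 114, 116]
t=21: [115, 114, 114, 116, 131, 130, 132, 137, 183, 189, 191, 189, 198, 199, 199, 199]
t=22: [199, 199, 199, 199, 193, 193, 192, 189, 146, 138, 134, 138, 119, 115, 114, 116]
t=23: [115, 114, 114, 116, 131, 130, 132, 137, 185, 190, 192, 189, 198, 199, 199, 199]
t=24: [199, 199, 199, 199, 192, 193, 192, 189, 143, 136, 133, 137, 119, 115, 114, 116]
t=25: [115, 114, 114, 116, 133, 131, 132, 137, 187, 191, 192, 189, 198, 199, 199, 199]
t=26: [199, 199, 199, 199, 191, 193, 192, 189, 141, 134, 133, 137, 118, 115, 114, 116]
t=27: [115, 114, 114, 116, 134, 131, 132, 137, 188, 191, 192, 189, 199, 199, 199, 199]
t=28: [199, 199, 199, 199, 191, 193, 192, 189, 139, 134, 133, 137, 116, 114, 114, 116]
t=29: [115, 114, 114, 116, 134, 131, 132, 137, 188, 191, 192, 189, 199, 199, 199, 199]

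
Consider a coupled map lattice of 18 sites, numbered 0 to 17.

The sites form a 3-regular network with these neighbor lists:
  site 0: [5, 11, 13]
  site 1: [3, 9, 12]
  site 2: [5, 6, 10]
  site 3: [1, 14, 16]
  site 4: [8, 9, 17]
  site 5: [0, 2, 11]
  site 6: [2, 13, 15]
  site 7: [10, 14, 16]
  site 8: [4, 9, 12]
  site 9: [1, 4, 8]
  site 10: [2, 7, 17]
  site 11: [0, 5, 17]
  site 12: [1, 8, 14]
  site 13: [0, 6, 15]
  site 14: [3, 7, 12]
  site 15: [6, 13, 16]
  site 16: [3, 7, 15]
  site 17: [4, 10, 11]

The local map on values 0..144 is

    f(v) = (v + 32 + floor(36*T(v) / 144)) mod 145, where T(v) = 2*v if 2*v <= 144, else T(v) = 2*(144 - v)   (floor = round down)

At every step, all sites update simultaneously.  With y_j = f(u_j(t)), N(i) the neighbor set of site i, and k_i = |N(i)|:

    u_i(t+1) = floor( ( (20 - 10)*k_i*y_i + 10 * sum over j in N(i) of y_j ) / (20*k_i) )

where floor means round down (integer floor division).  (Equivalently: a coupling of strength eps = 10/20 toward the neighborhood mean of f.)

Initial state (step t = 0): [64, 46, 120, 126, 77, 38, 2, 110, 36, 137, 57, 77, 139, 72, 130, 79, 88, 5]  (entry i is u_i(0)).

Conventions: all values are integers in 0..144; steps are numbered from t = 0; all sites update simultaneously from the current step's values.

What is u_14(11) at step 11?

Simulating step by step:
t=0: [64, 46, 120, 126, 77, 38, 2, 110, 36, 137, 57, 77, 139, 72, 130, 79, 88, 5]
t=1: [125, 63, 49, 32, 96, 92, 67, 31, 75, 68, 70, 113, 49, 121, 22, 101, 31, 86]
t=2: [17, 116, 98, 84, 49, 26, 88, 85, 111, 112, 99, 12, 107, 36, 76, 42, 66, 27]
t=3: [63, 13, 17, 48, 69, 54, 33, 47, 29, 30, 17, 58, 34, 68, 73, 84, 81, 63]
t=4: [124, 69, 70, 107, 113, 106, 72, 107, 86, 82, 76, 120, 85, 101, 118, 60, 106, 114]
t=5: [17, 69, 117, 33, 10, 35, 114, 34, 3, 25, 98, 17, 26, 51, 13, 87, 30, 37]
t=6: [70, 104, 26, 84, 55, 63, 29, 64, 49, 70, 35, 66, 72, 66, 64, 34, 66, 62]
t=7: [133, 51, 83, 45, 118, 119, 85, 121, 117, 106, 96, 130, 110, 114, 108, 97, 100, 117]
t=8: [22, 74, 4, 71, 16, 17, 4, 14, 15, 29, 9, 22, 30, 13, 28, 7, 25, 16]
t=9: [61, 118, 42, 116, 58, 56, 40, 57, 61, 79, 47, 62, 83, 49, 81, 47, 73, 55]
t=10: [119, 35, 99, 58, 122, 115, 96, 122, 105, 114, 105, 121, 47, 105, 94, 107, 109, 114]
t=11: [16, 81, 9, 76, 17, 15, 8, 15, 28, 27, 12, 17, 67, 11, 43, 11, 31, 16]

Answer: u_14(11) = 43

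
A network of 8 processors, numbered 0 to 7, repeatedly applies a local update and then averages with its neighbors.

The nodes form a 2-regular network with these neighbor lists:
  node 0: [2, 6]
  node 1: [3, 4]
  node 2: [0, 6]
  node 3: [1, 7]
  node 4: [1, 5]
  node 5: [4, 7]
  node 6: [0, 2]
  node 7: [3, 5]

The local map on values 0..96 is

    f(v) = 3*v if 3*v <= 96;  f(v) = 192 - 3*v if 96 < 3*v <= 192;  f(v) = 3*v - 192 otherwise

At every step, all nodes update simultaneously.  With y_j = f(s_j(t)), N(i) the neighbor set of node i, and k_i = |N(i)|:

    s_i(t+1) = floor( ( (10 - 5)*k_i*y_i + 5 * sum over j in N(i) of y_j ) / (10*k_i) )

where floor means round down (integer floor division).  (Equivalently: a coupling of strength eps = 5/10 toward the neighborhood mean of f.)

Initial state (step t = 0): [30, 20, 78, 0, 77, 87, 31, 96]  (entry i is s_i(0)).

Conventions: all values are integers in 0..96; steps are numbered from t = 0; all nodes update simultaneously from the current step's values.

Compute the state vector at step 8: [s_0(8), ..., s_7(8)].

Answer: [7, 62, 6, 56, 35, 16, 7, 24]

Derivation:
t=0: [30, 20, 78, 0, 77, 87, 31, 96]
t=1: [78, 39, 66, 39, 51, 68, 79, 65]
t=2: [33, 66, 24, 57, 41, 16, 34, 23]
t=3: [87, 25, 81, 29, 48, 58, 86, 51]
t=4: [63, 71, 59, 72, 47, 30, 63, 45]
t=5: [6, 29, 9, 31, 53, 72, 6, 57]
t=6: [20, 75, 22, 73, 44, 25, 20, 39]
t=7: [61, 38, 63, 40, 57, 71, 61, 63]
t=8: [7, 62, 6, 56, 35, 16, 7, 24]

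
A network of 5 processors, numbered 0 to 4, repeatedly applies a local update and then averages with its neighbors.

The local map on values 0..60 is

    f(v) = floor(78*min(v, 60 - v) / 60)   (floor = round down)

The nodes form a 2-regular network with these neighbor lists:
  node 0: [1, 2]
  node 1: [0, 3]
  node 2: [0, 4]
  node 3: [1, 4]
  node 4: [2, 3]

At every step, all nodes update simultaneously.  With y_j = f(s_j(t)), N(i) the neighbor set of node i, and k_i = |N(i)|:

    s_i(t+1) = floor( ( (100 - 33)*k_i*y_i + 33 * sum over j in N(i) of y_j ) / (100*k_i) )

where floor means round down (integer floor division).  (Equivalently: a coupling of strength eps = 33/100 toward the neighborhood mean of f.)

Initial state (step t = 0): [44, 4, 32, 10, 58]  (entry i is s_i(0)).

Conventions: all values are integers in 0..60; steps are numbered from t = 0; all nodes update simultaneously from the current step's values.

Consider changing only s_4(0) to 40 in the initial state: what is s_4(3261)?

Simulating step by step:
t=0: [44, 4, 32, 10, 40]
t=1: [20, 8, 31, 13, 25]
t=2: [25, 13, 34, 17, 30]
t=3: [29, 19, 33, 23, 35]
t=4: [34, 26, 34, 28, 32]
t=5: [33, 33, 33, 35, 35]
t=6: [35, 34, 34, 32, 32]
t=7: [32, 33, 33, 35, 35]
t=8: [35, 34, 34, 32, 32]

Answer: s_4(3261) = 35
Key observation: The state at step 6, [35, 34, 34, 32, 32], reappears at step 8: the system is in a cycle of period 2 from step 6 on.  Therefore the state at step 3261 equals the state at step 6 + ((3261 - 6) mod 2) = 7, which is [32, 33, 33, 35, 35].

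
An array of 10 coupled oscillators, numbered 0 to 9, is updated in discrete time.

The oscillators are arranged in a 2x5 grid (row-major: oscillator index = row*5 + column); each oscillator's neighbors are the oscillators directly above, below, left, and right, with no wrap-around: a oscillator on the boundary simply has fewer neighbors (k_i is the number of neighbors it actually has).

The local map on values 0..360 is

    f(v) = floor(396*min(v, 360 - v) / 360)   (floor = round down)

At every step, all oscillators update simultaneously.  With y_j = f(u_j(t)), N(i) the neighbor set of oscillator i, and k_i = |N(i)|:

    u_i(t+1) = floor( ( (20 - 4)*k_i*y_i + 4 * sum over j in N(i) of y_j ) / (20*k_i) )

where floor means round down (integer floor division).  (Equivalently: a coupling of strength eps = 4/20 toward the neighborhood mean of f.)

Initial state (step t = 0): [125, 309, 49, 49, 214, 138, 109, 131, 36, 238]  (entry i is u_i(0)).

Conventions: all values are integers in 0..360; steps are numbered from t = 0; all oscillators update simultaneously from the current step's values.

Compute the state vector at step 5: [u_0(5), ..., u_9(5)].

Answer: [167, 123, 105, 108, 164, 186, 161, 145, 114, 158]

Derivation:
t=0: [125, 309, 49, 49, 214, 138, 109, 131, 36, 238]
t=1: [130, 65, 59, 59, 146, 146, 118, 129, 53, 127]
t=2: [137, 79, 69, 70, 148, 155, 128, 129, 69, 133]
t=3: [145, 93, 80, 82, 151, 165, 138, 132, 84, 140]
t=4: [155, 108, 92, 95, 157, 175, 149, 138, 99, 149]
t=5: [167, 123, 105, 108, 164, 186, 161, 145, 114, 158]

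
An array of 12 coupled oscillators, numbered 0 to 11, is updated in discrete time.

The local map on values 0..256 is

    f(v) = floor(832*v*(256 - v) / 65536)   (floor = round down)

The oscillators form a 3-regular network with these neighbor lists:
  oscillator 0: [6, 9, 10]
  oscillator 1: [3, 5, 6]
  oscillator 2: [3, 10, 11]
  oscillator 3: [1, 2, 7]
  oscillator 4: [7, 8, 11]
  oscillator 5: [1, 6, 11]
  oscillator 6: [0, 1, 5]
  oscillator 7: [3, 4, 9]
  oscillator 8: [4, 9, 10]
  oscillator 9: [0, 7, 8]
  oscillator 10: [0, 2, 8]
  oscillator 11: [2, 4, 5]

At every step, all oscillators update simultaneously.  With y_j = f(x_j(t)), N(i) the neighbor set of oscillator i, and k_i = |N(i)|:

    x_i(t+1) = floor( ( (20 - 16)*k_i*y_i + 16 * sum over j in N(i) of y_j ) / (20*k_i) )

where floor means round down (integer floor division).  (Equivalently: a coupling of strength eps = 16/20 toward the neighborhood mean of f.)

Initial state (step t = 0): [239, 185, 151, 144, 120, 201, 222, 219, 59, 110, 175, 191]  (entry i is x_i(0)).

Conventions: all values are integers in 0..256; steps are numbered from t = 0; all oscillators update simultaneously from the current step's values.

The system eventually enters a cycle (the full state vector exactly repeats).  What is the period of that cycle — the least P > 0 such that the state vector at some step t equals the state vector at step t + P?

Answer: 4
Key observation: The state at step 10, [207, 207, 207, 207, 207, 207, 207, 207, 207, 207, 207, 207], reappears at step 14 — and no state repeats earlier — so the cycle the system enters has period 4.

Derivation:
t=0: [239, 185, 151, 144, 120, 201, 222, 219, 59, 110, 175, 191]
t=1: [137, 150, 184, 165, 149, 139, 114, 184, 186, 120, 142, 177]
t=2: [205, 200, 186, 181, 176, 196, 204, 193, 196, 185, 184, 189]
t=3: [151, 149, 166, 157, 159, 146, 139, 168, 166, 149, 152, 163]
t=4: [202, 202, 194, 193, 190, 200, 202, 195, 197, 194, 194, 194]
t=5: [145, 143, 152, 148, 151, 142, 139, 154, 152, 146, 146, 151]
t=6: [204, 204, 201, 201, 200, 204, 204, 201, 201, 201, 201, 201]
t=7: [137, 135, 140, 138, 140, 135, 134, 140, 140, 138, 138, 138]
t=8: [206, 206, 206, 206, 206, 206, 206, 206, 206, 206, 206, 206]
t=9: [130, 130, 130, 130, 130, 130, 130, 130, 130, 130, 130, 130]
t=10: [207, 207, 207, 207, 207, 207, 207, 207, 207, 207, 207, 207]
t=11: [128, 128, 128, 128, 128, 128, 128, 128, 128, 128, 128, 128]
t=12: [208, 208, 208, 208, 208, 208, 208, 208, 208, 208, 208, 208]
t=13: [126, 126, 126, 126, 126, 126, 126, 126, 126, 126, 126, 126]
t=14: [207, 207, 207, 207, 207, 207, 207, 207, 207, 207, 207, 207]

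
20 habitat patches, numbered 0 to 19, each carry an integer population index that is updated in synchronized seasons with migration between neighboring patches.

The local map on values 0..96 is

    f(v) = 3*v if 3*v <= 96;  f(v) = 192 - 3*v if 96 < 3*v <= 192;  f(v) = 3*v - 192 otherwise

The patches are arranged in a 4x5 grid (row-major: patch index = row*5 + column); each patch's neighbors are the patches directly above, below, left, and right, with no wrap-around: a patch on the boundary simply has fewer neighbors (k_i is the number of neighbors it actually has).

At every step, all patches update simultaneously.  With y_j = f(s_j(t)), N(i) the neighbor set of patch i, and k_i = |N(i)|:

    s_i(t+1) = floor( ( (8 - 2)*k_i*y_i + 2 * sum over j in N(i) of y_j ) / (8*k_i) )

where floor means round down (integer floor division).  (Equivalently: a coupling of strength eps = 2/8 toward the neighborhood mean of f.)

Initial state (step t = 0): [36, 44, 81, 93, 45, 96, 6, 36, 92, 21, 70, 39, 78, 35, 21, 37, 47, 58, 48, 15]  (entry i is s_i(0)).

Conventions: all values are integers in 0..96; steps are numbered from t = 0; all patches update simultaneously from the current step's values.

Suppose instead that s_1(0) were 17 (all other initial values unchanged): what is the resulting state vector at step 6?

Answer: [79, 30, 41, 50, 57, 67, 44, 54, 72, 30, 31, 32, 51, 16, 41, 10, 32, 57, 54, 30]
Key observation: This trace re-runs the system from the modified initial state.

Derivation:
t=0: [36, 17, 81, 93, 45, 96, 6, 36, 92, 21, 70, 39, 78, 35, 21, 37, 47, 58, 48, 15]
t=1: [81, 51, 56, 81, 61, 82, 32, 75, 83, 64, 34, 64, 48, 80, 63, 69, 52, 25, 48, 47]
t=2: [49, 43, 28, 45, 13, 60, 79, 38, 51, 5, 73, 16, 45, 45, 10, 27, 34, 67, 50, 44]
t=3: [43, 61, 79, 56, 38, 18, 46, 72, 42, 20, 32, 49, 54, 53, 33, 75, 79, 22, 42, 54]
t=4: [55, 20, 38, 33, 69, 58, 48, 30, 58, 64, 83, 47, 33, 40, 80, 42, 45, 61, 60, 42]
t=5: [30, 57, 78, 79, 22, 24, 49, 82, 29, 6, 54, 54, 83, 64, 47, 63, 53, 20, 21, 57]
t=6: [79, 30, 41, 50, 57, 67, 44, 54, 72, 30, 31, 32, 51, 16, 41, 10, 32, 57, 54, 30]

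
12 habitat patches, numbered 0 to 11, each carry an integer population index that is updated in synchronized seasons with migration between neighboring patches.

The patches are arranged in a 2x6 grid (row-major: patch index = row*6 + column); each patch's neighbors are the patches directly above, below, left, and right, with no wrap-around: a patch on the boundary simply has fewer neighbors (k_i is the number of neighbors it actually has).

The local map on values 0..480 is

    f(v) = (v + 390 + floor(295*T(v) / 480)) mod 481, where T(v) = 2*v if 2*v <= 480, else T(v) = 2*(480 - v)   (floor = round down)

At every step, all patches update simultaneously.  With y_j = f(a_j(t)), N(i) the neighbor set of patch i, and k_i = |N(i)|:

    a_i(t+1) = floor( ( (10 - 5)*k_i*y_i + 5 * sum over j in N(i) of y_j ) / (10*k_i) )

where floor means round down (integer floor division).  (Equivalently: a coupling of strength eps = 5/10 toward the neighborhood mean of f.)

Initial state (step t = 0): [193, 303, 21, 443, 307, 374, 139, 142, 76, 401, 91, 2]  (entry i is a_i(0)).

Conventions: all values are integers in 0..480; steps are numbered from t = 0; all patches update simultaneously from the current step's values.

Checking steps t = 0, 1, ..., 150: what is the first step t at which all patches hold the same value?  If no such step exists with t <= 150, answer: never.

Answer: 4
Key observation: Synchronization is absorbing here: once all patches are equal they stay equal, and step 4 is the first all-equal step.

Derivation:
t=0: [193, 303, 21, 443, 307, 374, 139, 142, 76, 401, 91, 2]  (not all equal)
t=1: [331, 381, 368, 410, 367, 412, 250, 233, 217, 301, 260, 328]  (not all equal)
t=2: [424, 416, 408, 412, 415, 411, 433, 421, 408, 421, 430, 422]  (not all equal)
t=3: [401, 402, 404, 403, 402, 403, 400, 402, 404, 402, 401, 402]  (not all equal)
t=4: [406, 406, 406, 406, 406, 406, 406, 406, 406, 406, 406, 406]  (all equal)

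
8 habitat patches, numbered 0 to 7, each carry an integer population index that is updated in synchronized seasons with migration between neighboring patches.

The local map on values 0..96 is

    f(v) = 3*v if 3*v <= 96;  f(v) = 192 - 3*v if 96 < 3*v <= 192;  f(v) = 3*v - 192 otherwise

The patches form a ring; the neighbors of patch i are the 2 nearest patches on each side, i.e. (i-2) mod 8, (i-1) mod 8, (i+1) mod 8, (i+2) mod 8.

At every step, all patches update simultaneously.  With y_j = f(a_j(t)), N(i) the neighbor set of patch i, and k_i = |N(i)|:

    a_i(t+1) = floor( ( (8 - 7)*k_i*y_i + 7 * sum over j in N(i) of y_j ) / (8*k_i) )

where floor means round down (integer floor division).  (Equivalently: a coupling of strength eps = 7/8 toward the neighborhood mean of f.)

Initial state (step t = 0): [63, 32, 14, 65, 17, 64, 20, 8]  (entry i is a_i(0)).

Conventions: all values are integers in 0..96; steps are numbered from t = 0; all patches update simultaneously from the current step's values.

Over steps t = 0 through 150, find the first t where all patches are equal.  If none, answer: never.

Simulating step by step:
t=0: [63, 32, 14, 65, 17, 64, 20, 8]  (not all equal)
t=1: [48, 27, 38, 41, 29, 30, 24, 37]  (not all equal)
t=2: [74, 70, 72, 82, 78, 78, 75, 73]  (not all equal)
t=3: [26, 31, 34, 34, 38, 39, 34, 30]  (not all equal)
t=4: [89, 87, 85, 84, 85, 85, 81, 84]  (not all equal)
t=5: [62, 65, 66, 63, 59, 59, 63, 63]  (not all equal)
t=6: [4, 4, 6, 8, 7, 7, 8, 6]  (not all equal)
t=7: [17, 17, 17, 18, 21, 21, 18, 17]  (not all equal)
t=8: [51, 51, 54, 56, 56, 56, 56, 54]  (not all equal)
t=9: [31, 31, 31, 28, 25, 25, 28, 31]  (not all equal)
t=10: [91, 91, 87, 84, 82, 82, 84, 87]  (not all equal)
t=11: [71, 71, 69, 63, 59, 59, 63, 69]  (not all equal)
t=12: [14, 14, 15, 14, 9, 9, 14, 15]  (not all equal)
t=13: [43, 43, 39, 36, 37, 37, 36, 39]  (not all equal)
t=14: [72, 72, 73, 76, 81, 81, 76, 73]  (not all equal)
t=15: [27, 27, 32, 37, 39, 39, 37, 32]  (not all equal)
t=16: [87, 87, 81, 81, 82, 82, 81, 81]  (not all equal)
t=17: [57, 57, 59, 56, 52, 52, 56, 59]  (not all equal)
t=18: [19, 19, 24, 26, 26, 26, 26, 24]  (not all equal)
t=19: [68, 68, 68, 72, 76, 76, 72, 68]  (not all equal)
t=20: [14, 14, 19, 24, 25, 25, 24, 19]  (not all equal)
t=21: [55, 55, 57, 63, 69, 69, 63, 57]  (not all equal)
t=22: [19, 19, 18, 17, 11, 11, 17, 18]  (not all equal)
t=23: [54, 54, 50, 45, 45, 45, 45, 50]  (not all equal)
t=24: [41, 41, 43, 47, 53, 53, 47, 43]  (not all equal)
t=25: [62, 62, 56, 49, 47, 47, 49, 56]  (not all equal)
t=26: [22, 22, 26, 34, 42, 42, 34, 26]  (not all equal)
t=27: [76, 76, 72, 71, 79, 79, 71, 72]  (not all equal)
t=28: [27, 27, 33, 35, 29, 29, 35, 33]  (not all equal)
t=29: [87, 87, 85, 87, 88, 88, 87, 85]  (not all equal)
t=30: [66, 66, 68, 69, 68, 68, 69, 68]  (not all equal)
t=31: [10, 10, 10, 11, 13, 13, 11, 10]  (not all equal)
t=32: [30, 30, 32, 34, 34, 34, 34, 32]  (not all equal)
t=33: [92, 92, 90, 91, 91, 91, 91, 90]  (not all equal)
t=34: [80, 80, 81, 81, 80, 80, 81, 81]  (not all equal)
t=35: [49, 49, 49, 49, 49, 49, 49, 49]  (all equal)

Answer: 35
Key observation: Synchronization is absorbing here: once all patches are equal they stay equal, and step 35 is the first all-equal step.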